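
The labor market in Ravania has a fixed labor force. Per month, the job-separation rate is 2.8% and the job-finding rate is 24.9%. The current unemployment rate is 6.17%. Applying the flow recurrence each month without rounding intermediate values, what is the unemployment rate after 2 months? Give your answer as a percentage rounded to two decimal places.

Unemployment rate after two months ≈ 8.05%.

With a fixed labor force, u_{t+1} = u_t + s·(1−u_t) − f·u_t = u_t·(1−s−f) + s.
Here 1−s−f = 0.723 and s = 0.028.
u_1 = 0.061700 × 0.723 + 0.028 = 0.072609.
u_2 = 0.072609 × 0.723 + 0.028 = 0.080496.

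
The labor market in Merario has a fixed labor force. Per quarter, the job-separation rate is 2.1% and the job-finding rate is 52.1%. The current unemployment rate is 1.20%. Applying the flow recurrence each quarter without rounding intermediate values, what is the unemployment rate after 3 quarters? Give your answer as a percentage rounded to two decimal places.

With a fixed labor force, u_{t+1} = u_t + s·(1−u_t) − f·u_t = u_t·(1−s−f) + s.
Here 1−s−f = 0.458 and s = 0.021.
u_1 = 0.012000 × 0.458 + 0.021 = 0.026496.
u_2 = 0.026496 × 0.458 + 0.021 = 0.033135.
u_3 = 0.033135 × 0.458 + 0.021 = 0.036176.

Unemployment rate after three quarters ≈ 3.62%.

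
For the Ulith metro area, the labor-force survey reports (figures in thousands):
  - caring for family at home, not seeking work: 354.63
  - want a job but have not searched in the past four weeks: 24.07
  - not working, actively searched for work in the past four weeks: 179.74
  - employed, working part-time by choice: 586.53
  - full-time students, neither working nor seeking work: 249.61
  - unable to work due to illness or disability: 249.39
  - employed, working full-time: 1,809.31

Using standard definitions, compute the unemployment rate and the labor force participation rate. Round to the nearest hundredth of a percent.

Employed = 586.53 + 1,809.31 = 2,395.84 thousand.
Unemployed = 179.74 thousand.
Labor force = 2,395.84 + 179.74 = 2,575.58 thousand.
Not in labor force = 354.63 + 24.07 + 249.61 + 249.39 = 877.70 thousand (those not working and not actively searching are outside the labor force — including those who want a job but have given up searching).
Civilian working-age population = 2,575.58 + 877.70 = 3,453.28 thousand.
Unemployment rate = 179.74 / 2,575.58 = 6.98%.
Labor force participation rate = 2,575.58 / 3,453.28 = 74.58%.

Unemployment rate ≈ 6.98%; labor force participation rate ≈ 74.58%.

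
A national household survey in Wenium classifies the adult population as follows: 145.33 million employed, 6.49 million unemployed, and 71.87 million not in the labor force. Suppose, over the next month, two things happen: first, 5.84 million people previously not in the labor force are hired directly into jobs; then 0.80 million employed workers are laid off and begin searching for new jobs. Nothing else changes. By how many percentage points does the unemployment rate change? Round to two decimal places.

The unemployment rate changes by +0.35 percentage points.

Initially, labor force = 145.33 + 6.49 = 151.82 million, so u = 6.49/151.82 = 4.27%.
After the first change, employed and labor force both rise by 5.84; unemployed unchanged → E = 151.17, U = 6.49, labor force = 157.66 million.
After the second change, employed falls and unemployed rises by 0.80; labor force unchanged → E = 150.37, U = 7.29, labor force = 157.66 million.
New unemployment rate = 7.29 / 157.66 = 4.62%.
Change = 4.62% − 4.27% = +0.35 percentage points.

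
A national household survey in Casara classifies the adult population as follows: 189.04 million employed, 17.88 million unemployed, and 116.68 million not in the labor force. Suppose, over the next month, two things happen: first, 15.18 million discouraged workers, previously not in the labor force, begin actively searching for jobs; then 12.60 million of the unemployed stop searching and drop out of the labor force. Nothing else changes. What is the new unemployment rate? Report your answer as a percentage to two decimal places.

New unemployment rate ≈ 9.77%.

Initially, labor force = 189.04 + 17.88 = 206.92 million, so u = 17.88/206.92 = 8.64%.
After the first change, unemployed and labor force both rise by 15.18 → E = 189.04, U = 33.06, labor force = 222.10 million.
After the second change, unemployed and labor force both fall by 12.60 → E = 189.04, U = 20.46, labor force = 209.50 million.
New unemployment rate = 20.46 / 209.50 = 9.77%.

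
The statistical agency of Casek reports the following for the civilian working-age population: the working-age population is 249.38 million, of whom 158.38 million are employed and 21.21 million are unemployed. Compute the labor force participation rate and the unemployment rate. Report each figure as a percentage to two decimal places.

Labor force participation rate ≈ 72.01%; unemployment rate ≈ 11.81%.

Labor force = employed + unemployed = 158.38 + 21.21 = 179.59 million.
Unemployment rate = 21.21 / 179.59 = 11.81%.
Labor force participation rate = 179.59 / 249.38 = 72.01%.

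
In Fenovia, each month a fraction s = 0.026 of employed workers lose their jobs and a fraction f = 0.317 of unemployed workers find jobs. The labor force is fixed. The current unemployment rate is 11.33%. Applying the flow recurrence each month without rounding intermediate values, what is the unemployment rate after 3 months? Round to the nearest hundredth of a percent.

Unemployment rate after three months ≈ 8.64%.

With a fixed labor force, u_{t+1} = u_t + s·(1−u_t) − f·u_t = u_t·(1−s−f) + s.
Here 1−s−f = 0.657 and s = 0.026.
u_1 = 0.113300 × 0.657 + 0.026 = 0.100438.
u_2 = 0.100438 × 0.657 + 0.026 = 0.091988.
u_3 = 0.091988 × 0.657 + 0.026 = 0.086436.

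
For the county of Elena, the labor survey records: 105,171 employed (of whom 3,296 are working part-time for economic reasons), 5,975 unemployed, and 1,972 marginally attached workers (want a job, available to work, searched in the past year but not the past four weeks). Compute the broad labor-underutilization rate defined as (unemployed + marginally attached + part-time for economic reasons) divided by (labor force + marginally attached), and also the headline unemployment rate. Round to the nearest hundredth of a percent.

Broad underutilization rate ≈ 9.94%; headline unemployment rate ≈ 5.38%.

Labor force = 105,171 + 5,975 = 111,146.
Numerator = 5,975 + 1,972 + 3,296 = 11,243.
Denominator = 111,146 + 1,972 = 113,118.
Broad rate = 11,243 / 113,118 = 9.94%.
Headline unemployment rate = 5,975 / 111,146 = 5.38%.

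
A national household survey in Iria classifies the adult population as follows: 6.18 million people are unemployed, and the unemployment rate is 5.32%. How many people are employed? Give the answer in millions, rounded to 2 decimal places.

About 109.99 million are employed.

Labor force = U / u = 6.18 / 0.0532 ≈ 116.17 million.
Employed = labor force − unemployed = 116.17 − 6.18 = 109.99 million.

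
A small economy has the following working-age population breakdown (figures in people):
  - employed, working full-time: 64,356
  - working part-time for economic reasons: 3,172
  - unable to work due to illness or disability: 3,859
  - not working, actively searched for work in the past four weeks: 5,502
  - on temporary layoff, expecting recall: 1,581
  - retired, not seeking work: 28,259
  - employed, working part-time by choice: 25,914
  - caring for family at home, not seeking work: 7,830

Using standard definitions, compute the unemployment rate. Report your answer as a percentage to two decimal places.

Employed = 64,356 + 3,172 + 25,914 = 93,442 (anyone who worked, including part-time for economic reasons, counts as employed).
Unemployed = 5,502 + 1,581 = 7,083 (jobless and actively searching, or on temporary layoff).
Labor force = 93,442 + 7,083 = 100,525.
Unemployment rate = 7,083 / 100,525 = 7.05%.

Unemployment rate ≈ 7.05%.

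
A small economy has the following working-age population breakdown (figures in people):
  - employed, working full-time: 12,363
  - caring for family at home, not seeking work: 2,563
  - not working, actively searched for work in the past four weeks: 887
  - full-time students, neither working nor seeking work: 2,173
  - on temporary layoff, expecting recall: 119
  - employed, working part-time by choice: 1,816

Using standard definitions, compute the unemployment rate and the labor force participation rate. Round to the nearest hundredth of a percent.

Employed = 12,363 + 1,816 = 14,179.
Unemployed = 887 + 119 = 1,006 (jobless and actively searching, or on temporary layoff).
Labor force = 14,179 + 1,006 = 15,185.
Not in labor force = 2,563 + 2,173 = 4,736 (those not working and not actively searching are outside the labor force).
Civilian working-age population = 15,185 + 4,736 = 19,921.
Unemployment rate = 1,006 / 15,185 = 6.62%.
Labor force participation rate = 15,185 / 19,921 = 76.23%.

Unemployment rate ≈ 6.62%; labor force participation rate ≈ 76.23%.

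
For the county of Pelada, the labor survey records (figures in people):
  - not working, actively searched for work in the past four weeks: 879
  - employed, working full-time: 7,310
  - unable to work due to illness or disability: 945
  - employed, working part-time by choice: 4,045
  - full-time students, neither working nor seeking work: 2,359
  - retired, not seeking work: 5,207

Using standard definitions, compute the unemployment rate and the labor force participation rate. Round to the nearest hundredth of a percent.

Unemployment rate ≈ 7.18%; labor force participation rate ≈ 58.97%.

Employed = 7,310 + 4,045 = 11,355.
Unemployed = 879.
Labor force = 11,355 + 879 = 12,234.
Not in labor force = 945 + 2,359 + 5,207 = 8,511 (those not working and not actively searching are outside the labor force).
Civilian working-age population = 12,234 + 8,511 = 20,745.
Unemployment rate = 879 / 12,234 = 7.18%.
Labor force participation rate = 12,234 / 20,745 = 58.97%.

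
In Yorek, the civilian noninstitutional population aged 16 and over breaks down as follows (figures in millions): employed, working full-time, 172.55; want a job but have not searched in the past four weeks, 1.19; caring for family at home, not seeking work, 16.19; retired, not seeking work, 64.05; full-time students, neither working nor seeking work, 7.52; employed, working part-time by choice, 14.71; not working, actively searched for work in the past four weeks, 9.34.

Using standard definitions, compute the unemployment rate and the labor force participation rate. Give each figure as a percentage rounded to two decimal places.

Employed = 172.55 + 14.71 = 187.26 million.
Unemployed = 9.34 million.
Labor force = 187.26 + 9.34 = 196.60 million.
Not in labor force = 1.19 + 16.19 + 64.05 + 7.52 = 88.95 million (those not working and not actively searching are outside the labor force — including those who want a job but have given up searching).
Civilian working-age population = 196.60 + 88.95 = 285.55 million.
Unemployment rate = 9.34 / 196.60 = 4.75%.
Labor force participation rate = 196.60 / 285.55 = 68.85%.

Unemployment rate ≈ 4.75%; labor force participation rate ≈ 68.85%.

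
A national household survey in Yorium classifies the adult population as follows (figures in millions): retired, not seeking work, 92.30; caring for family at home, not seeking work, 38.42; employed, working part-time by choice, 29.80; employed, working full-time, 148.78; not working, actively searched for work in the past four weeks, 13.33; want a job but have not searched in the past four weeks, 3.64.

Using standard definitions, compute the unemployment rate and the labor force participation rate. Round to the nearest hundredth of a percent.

Employed = 29.80 + 148.78 = 178.58 million.
Unemployed = 13.33 million.
Labor force = 178.58 + 13.33 = 191.91 million.
Not in labor force = 92.30 + 38.42 + 3.64 = 134.36 million (those not working and not actively searching are outside the labor force — including those who want a job but have given up searching).
Civilian working-age population = 191.91 + 134.36 = 326.27 million.
Unemployment rate = 13.33 / 191.91 = 6.95%.
Labor force participation rate = 191.91 / 326.27 = 58.82%.

Unemployment rate ≈ 6.95%; labor force participation rate ≈ 58.82%.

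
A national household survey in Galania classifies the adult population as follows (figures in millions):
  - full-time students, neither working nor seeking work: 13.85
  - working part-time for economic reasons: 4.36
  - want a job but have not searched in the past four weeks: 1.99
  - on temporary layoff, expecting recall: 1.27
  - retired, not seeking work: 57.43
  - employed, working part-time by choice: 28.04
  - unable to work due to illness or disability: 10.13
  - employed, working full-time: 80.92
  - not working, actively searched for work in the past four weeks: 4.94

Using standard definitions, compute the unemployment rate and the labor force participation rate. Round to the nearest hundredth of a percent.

Unemployment rate ≈ 5.20%; labor force participation rate ≈ 58.90%.

Employed = 4.36 + 28.04 + 80.92 = 113.32 million (anyone who worked, including part-time for economic reasons, counts as employed).
Unemployed = 1.27 + 4.94 = 6.21 million (jobless and actively searching, or on temporary layoff).
Labor force = 113.32 + 6.21 = 119.53 million.
Not in labor force = 13.85 + 1.99 + 57.43 + 10.13 = 83.40 million (those not working and not actively searching are outside the labor force — including those who want a job but have given up searching).
Civilian working-age population = 119.53 + 83.40 = 202.93 million.
Unemployment rate = 6.21 / 119.53 = 5.20%.
Labor force participation rate = 119.53 / 202.93 = 58.90%.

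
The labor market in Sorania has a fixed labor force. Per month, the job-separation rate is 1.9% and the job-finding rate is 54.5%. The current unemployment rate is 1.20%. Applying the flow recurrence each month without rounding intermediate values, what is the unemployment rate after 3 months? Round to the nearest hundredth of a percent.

Unemployment rate after three months ≈ 3.19%.

With a fixed labor force, u_{t+1} = u_t + s·(1−u_t) − f·u_t = u_t·(1−s−f) + s.
Here 1−s−f = 0.436 and s = 0.019.
u_1 = 0.012000 × 0.436 + 0.019 = 0.024232.
u_2 = 0.024232 × 0.436 + 0.019 = 0.029565.
u_3 = 0.029565 × 0.436 + 0.019 = 0.031890.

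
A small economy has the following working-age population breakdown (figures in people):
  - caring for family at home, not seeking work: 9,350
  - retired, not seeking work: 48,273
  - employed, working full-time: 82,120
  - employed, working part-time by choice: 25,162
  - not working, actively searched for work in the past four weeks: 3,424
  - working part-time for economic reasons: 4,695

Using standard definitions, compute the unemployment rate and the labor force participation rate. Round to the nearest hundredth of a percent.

Employed = 82,120 + 25,162 + 4,695 = 111,977 (anyone who worked, including part-time for economic reasons, counts as employed).
Unemployed = 3,424.
Labor force = 111,977 + 3,424 = 115,401.
Not in labor force = 9,350 + 48,273 = 57,623 (those not working and not actively searching are outside the labor force).
Civilian working-age population = 115,401 + 57,623 = 173,024.
Unemployment rate = 3,424 / 115,401 = 2.97%.
Labor force participation rate = 115,401 / 173,024 = 66.70%.

Unemployment rate ≈ 2.97%; labor force participation rate ≈ 66.70%.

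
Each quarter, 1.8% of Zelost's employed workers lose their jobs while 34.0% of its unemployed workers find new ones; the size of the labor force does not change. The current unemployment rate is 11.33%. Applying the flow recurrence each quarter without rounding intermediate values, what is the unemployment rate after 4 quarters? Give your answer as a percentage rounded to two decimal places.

Unemployment rate after four quarters ≈ 6.10%.

With a fixed labor force, u_{t+1} = u_t + s·(1−u_t) − f·u_t = u_t·(1−s−f) + s.
Here 1−s−f = 0.642 and s = 0.018.
u_1 = 0.113300 × 0.642 + 0.018 = 0.090739.
u_2 = 0.090739 × 0.642 + 0.018 = 0.076254.
u_3 = 0.076254 × 0.642 + 0.018 = 0.066955.
u_4 = 0.066955 × 0.642 + 0.018 = 0.060985.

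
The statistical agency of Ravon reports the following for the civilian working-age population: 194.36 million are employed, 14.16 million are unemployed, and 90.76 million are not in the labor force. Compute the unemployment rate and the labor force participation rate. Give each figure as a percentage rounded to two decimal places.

Unemployment rate ≈ 6.79%; labor force participation rate ≈ 69.67%.

Labor force = employed + unemployed = 194.36 + 14.16 = 208.52 million.
Working-age population = 208.52 + 90.76 = 299.28 million.
Unemployment rate = 14.16 / 208.52 = 6.79%.
Labor force participation rate = 208.52 / 299.28 = 69.67%.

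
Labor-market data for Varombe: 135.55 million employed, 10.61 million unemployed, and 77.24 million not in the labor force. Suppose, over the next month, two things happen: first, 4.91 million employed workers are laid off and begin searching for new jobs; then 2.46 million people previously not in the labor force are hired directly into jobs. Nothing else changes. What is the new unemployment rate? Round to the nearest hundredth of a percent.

Initially, labor force = 135.55 + 10.61 = 146.16 million, so u = 10.61/146.16 = 7.26%.
After the first change, employed falls and unemployed rises by 4.91; labor force unchanged → E = 130.64, U = 15.52, labor force = 146.16 million.
After the second change, employed and labor force both rise by 2.46; unemployed unchanged → E = 133.10, U = 15.52, labor force = 148.62 million.
New unemployment rate = 15.52 / 148.62 = 10.44%.

New unemployment rate ≈ 10.44%.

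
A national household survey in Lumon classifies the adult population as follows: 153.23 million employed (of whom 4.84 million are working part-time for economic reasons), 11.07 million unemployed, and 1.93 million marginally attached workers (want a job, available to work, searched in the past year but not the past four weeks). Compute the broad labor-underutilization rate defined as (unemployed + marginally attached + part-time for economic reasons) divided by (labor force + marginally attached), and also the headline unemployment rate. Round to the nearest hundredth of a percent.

Broad underutilization rate ≈ 10.73%; headline unemployment rate ≈ 6.74%.

Labor force = 153.23 + 11.07 = 164.30 million.
Numerator = 11.07 + 1.93 + 4.84 = 17.84 million.
Denominator = 164.30 + 1.93 = 166.23 million.
Broad rate = 17.84 / 166.23 = 10.73%.
Headline unemployment rate = 11.07 / 164.30 = 6.74%.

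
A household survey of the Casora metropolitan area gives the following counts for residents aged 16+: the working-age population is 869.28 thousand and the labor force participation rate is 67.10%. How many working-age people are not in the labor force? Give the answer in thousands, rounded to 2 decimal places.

Share not in the labor force = 1 − 0.6710 = 0.3290.
Not in labor force = 0.3290 × 869.28 ≈ 285.99 thousand.

About 285.99 thousand are not in the labor force.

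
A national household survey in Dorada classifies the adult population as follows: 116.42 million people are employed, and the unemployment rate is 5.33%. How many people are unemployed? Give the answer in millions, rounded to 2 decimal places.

Let U be the number unemployed. The labor force is E + U, and U/(E+U) = 0.0533.
So U = 0.0533 × 116.42 / (1 − 0.0533) = 6.2052 / 0.9467 ≈ 6.55 million.

About 6.55 million are unemployed.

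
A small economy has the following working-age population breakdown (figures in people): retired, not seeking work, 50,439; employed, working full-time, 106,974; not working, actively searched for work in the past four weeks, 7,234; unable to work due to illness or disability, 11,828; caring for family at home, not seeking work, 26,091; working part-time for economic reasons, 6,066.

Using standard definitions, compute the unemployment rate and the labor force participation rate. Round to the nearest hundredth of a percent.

Employed = 106,974 + 6,066 = 113,040 (anyone who worked, including part-time for economic reasons, counts as employed).
Unemployed = 7,234.
Labor force = 113,040 + 7,234 = 120,274.
Not in labor force = 50,439 + 11,828 + 26,091 = 88,358 (those not working and not actively searching are outside the labor force).
Civilian working-age population = 120,274 + 88,358 = 208,632.
Unemployment rate = 7,234 / 120,274 = 6.01%.
Labor force participation rate = 120,274 / 208,632 = 57.65%.

Unemployment rate ≈ 6.01%; labor force participation rate ≈ 57.65%.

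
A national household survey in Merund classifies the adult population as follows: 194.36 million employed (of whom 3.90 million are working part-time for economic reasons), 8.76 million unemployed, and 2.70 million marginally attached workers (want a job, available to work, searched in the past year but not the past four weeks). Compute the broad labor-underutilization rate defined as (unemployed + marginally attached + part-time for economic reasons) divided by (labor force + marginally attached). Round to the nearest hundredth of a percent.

Labor force = 194.36 + 8.76 = 203.12 million.
Numerator = 8.76 + 2.70 + 3.90 = 15.36 million.
Denominator = 203.12 + 2.70 = 205.82 million.
Broad rate = 15.36 / 205.82 = 7.46%.

Broad underutilization rate ≈ 7.46%.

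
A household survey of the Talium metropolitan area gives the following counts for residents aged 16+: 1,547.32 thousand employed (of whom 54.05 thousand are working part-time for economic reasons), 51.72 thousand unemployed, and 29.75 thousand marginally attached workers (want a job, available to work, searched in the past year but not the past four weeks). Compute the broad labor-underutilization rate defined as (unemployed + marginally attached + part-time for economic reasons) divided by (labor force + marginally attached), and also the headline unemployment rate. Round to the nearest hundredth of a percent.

Labor force = 1,547.32 + 51.72 = 1,599.04 thousand.
Numerator = 51.72 + 29.75 + 54.05 = 135.52 thousand.
Denominator = 1,599.04 + 29.75 = 1,628.79 thousand.
Broad rate = 135.52 / 1,628.79 = 8.32%.
Headline unemployment rate = 51.72 / 1,599.04 = 3.23%.

Broad underutilization rate ≈ 8.32%; headline unemployment rate ≈ 3.23%.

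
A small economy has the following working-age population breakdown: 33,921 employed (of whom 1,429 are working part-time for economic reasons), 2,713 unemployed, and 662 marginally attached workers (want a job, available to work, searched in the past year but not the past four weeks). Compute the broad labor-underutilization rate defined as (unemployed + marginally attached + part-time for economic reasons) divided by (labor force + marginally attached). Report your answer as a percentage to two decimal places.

Labor force = 33,921 + 2,713 = 36,634.
Numerator = 2,713 + 662 + 1,429 = 4,804.
Denominator = 36,634 + 662 = 37,296.
Broad rate = 4,804 / 37,296 = 12.88%.

Broad underutilization rate ≈ 12.88%.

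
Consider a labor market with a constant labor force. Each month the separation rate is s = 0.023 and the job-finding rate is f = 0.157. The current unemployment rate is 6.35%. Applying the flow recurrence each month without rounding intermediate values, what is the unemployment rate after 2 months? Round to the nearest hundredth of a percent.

With a fixed labor force, u_{t+1} = u_t + s·(1−u_t) − f·u_t = u_t·(1−s−f) + s.
Here 1−s−f = 0.820 and s = 0.023.
u_1 = 0.063500 × 0.820 + 0.023 = 0.075070.
u_2 = 0.075070 × 0.820 + 0.023 = 0.084557.

Unemployment rate after two months ≈ 8.46%.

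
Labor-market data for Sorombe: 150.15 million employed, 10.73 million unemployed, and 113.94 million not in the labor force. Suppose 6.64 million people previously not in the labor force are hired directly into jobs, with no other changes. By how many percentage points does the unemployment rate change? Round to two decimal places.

Initially, labor force = 150.15 + 10.73 = 160.88 million, so u = 10.73/160.88 = 6.67%.
After the change, employed and labor force both rise by 6.64; unemployed unchanged → E = 156.79, U = 10.73, labor force = 167.52 million.
New unemployment rate = 10.73 / 167.52 = 6.41%.
Change = 6.41% − 6.67% = −0.26 percentage points.

The unemployment rate changes by −0.26 percentage points.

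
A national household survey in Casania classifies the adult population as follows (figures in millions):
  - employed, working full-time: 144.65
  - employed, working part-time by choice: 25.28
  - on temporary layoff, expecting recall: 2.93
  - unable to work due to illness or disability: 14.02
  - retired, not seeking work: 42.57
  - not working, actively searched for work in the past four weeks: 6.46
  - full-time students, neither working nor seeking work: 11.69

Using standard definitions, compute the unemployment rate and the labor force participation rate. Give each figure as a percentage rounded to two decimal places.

Unemployment rate ≈ 5.24%; labor force participation rate ≈ 72.42%.

Employed = 144.65 + 25.28 = 169.93 million.
Unemployed = 2.93 + 6.46 = 9.39 million (jobless and actively searching, or on temporary layoff).
Labor force = 169.93 + 9.39 = 179.32 million.
Not in labor force = 14.02 + 42.57 + 11.69 = 68.28 million (those not working and not actively searching are outside the labor force).
Civilian working-age population = 179.32 + 68.28 = 247.60 million.
Unemployment rate = 9.39 / 179.32 = 5.24%.
Labor force participation rate = 179.32 / 247.60 = 72.42%.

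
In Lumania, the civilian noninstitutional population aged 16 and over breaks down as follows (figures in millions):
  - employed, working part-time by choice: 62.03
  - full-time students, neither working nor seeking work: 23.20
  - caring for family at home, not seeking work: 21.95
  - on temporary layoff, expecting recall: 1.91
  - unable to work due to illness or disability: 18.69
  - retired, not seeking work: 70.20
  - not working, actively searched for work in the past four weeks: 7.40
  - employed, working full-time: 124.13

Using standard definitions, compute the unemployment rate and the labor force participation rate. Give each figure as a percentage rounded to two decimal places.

Unemployment rate ≈ 4.76%; labor force participation rate ≈ 59.32%.

Employed = 62.03 + 124.13 = 186.16 million.
Unemployed = 1.91 + 7.40 = 9.31 million (jobless and actively searching, or on temporary layoff).
Labor force = 186.16 + 9.31 = 195.47 million.
Not in labor force = 23.20 + 21.95 + 18.69 + 70.20 = 134.04 million (those not working and not actively searching are outside the labor force).
Civilian working-age population = 195.47 + 134.04 = 329.51 million.
Unemployment rate = 9.31 / 195.47 = 4.76%.
Labor force participation rate = 195.47 / 329.51 = 59.32%.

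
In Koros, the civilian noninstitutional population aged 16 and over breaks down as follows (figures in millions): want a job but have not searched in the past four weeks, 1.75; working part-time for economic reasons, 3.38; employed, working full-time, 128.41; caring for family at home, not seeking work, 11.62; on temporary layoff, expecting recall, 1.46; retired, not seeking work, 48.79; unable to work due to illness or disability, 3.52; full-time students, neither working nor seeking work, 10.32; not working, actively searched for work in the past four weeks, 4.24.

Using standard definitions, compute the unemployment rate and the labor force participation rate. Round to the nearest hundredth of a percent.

Employed = 3.38 + 128.41 = 131.79 million (anyone who worked, including part-time for economic reasons, counts as employed).
Unemployed = 1.46 + 4.24 = 5.70 million (jobless and actively searching, or on temporary layoff).
Labor force = 131.79 + 5.70 = 137.49 million.
Not in labor force = 1.75 + 11.62 + 48.79 + 3.52 + 10.32 = 76.00 million (those not working and not actively searching are outside the labor force — including those who want a job but have given up searching).
Civilian working-age population = 137.49 + 76.00 = 213.49 million.
Unemployment rate = 5.70 / 137.49 = 4.15%.
Labor force participation rate = 137.49 / 213.49 = 64.40%.

Unemployment rate ≈ 4.15%; labor force participation rate ≈ 64.40%.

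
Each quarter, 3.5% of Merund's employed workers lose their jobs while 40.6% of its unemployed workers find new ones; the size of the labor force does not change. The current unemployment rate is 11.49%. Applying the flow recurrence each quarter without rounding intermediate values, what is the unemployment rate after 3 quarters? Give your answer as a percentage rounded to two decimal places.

Unemployment rate after three quarters ≈ 8.56%.

With a fixed labor force, u_{t+1} = u_t + s·(1−u_t) − f·u_t = u_t·(1−s−f) + s.
Here 1−s−f = 0.559 and s = 0.035.
u_1 = 0.114900 × 0.559 + 0.035 = 0.099229.
u_2 = 0.099229 × 0.559 + 0.035 = 0.090469.
u_3 = 0.090469 × 0.559 + 0.035 = 0.085572.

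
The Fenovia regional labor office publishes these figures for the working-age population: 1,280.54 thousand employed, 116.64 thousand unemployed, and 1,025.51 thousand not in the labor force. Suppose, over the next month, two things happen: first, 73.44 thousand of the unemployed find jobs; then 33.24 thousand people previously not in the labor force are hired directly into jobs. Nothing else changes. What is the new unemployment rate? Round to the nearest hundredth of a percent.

Initially, labor force = 1,280.54 + 116.64 = 1,397.18 thousand, so u = 116.64/1,397.18 = 8.35%.
After the first change, unemployed falls and employed rises by 73.44; labor force unchanged → E = 1,353.98, U = 43.20, labor force = 1,397.18 thousand.
After the second change, employed and labor force both rise by 33.24; unemployed unchanged → E = 1,387.22, U = 43.20, labor force = 1,430.42 thousand.
New unemployment rate = 43.20 / 1,430.42 = 3.02%.

New unemployment rate ≈ 3.02%.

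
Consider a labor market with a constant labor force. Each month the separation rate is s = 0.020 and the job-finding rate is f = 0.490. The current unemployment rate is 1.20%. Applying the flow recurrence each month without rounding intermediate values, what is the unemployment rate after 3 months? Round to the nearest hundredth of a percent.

Unemployment rate after three months ≈ 3.60%.

With a fixed labor force, u_{t+1} = u_t + s·(1−u_t) − f·u_t = u_t·(1−s−f) + s.
Here 1−s−f = 0.490 and s = 0.020.
u_1 = 0.012000 × 0.490 + 0.020 = 0.025880.
u_2 = 0.025880 × 0.490 + 0.020 = 0.032681.
u_3 = 0.032681 × 0.490 + 0.020 = 0.036014.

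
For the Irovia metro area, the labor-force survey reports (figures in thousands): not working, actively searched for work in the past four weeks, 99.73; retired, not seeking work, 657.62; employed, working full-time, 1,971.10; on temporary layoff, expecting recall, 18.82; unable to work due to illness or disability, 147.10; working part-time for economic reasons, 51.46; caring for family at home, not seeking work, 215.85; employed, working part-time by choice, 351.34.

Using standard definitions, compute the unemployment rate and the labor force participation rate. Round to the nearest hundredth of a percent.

Unemployment rate ≈ 4.76%; labor force participation rate ≈ 70.95%.

Employed = 1,971.10 + 51.46 + 351.34 = 2,373.90 thousand (anyone who worked, including part-time for economic reasons, counts as employed).
Unemployed = 99.73 + 18.82 = 118.55 thousand (jobless and actively searching, or on temporary layoff).
Labor force = 2,373.90 + 118.55 = 2,492.45 thousand.
Not in labor force = 657.62 + 147.10 + 215.85 = 1,020.57 thousand (those not working and not actively searching are outside the labor force).
Civilian working-age population = 2,492.45 + 1,020.57 = 3,513.02 thousand.
Unemployment rate = 118.55 / 2,492.45 = 4.76%.
Labor force participation rate = 2,492.45 / 3,513.02 = 70.95%.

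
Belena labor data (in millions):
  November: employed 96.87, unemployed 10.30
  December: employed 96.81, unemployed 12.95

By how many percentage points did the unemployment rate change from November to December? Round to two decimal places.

The unemployment rate changed by +2.19 percentage points.

November: labor force = 96.87 + 10.30 = 107.17; u = 10.30/107.17 = 9.61%.
December: labor force = 96.81 + 12.95 = 109.76; u = 12.95/109.76 = 11.80%.
Change = 11.80% − 9.61% = +2.19 pp.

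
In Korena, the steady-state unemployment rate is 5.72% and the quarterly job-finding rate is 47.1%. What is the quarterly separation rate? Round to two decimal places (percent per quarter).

From u* = s/(s+f): s = u·f/(1−u).
s = 0.0572 × 47.1 / (1 − 0.0572) = 2.6941 / 0.9428 ≈ 2.86% per quarter.

Separation rate ≈ 2.86% per quarter.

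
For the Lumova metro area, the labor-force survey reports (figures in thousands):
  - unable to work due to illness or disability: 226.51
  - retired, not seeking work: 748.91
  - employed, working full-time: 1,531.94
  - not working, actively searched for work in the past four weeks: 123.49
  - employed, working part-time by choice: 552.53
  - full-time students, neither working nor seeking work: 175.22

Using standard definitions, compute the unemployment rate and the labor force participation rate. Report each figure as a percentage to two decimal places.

Unemployment rate ≈ 5.59%; labor force participation rate ≈ 65.74%.

Employed = 1,531.94 + 552.53 = 2,084.47 thousand.
Unemployed = 123.49 thousand.
Labor force = 2,084.47 + 123.49 = 2,207.96 thousand.
Not in labor force = 226.51 + 748.91 + 175.22 = 1,150.64 thousand (those not working and not actively searching are outside the labor force).
Civilian working-age population = 2,207.96 + 1,150.64 = 3,358.60 thousand.
Unemployment rate = 123.49 / 2,207.96 = 5.59%.
Labor force participation rate = 2,207.96 / 3,358.60 = 65.74%.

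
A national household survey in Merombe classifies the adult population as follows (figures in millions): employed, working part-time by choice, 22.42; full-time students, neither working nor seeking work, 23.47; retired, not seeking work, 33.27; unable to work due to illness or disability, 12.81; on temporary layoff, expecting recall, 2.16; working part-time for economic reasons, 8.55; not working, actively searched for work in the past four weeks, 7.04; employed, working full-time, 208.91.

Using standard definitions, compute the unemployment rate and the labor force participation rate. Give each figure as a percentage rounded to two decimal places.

Employed = 22.42 + 8.55 + 208.91 = 239.88 million (anyone who worked, including part-time for economic reasons, counts as employed).
Unemployed = 2.16 + 7.04 = 9.20 million (jobless and actively searching, or on temporary layoff).
Labor force = 239.88 + 9.20 = 249.08 million.
Not in labor force = 23.47 + 33.27 + 12.81 = 69.55 million (those not working and not actively searching are outside the labor force).
Civilian working-age population = 249.08 + 69.55 = 318.63 million.
Unemployment rate = 9.20 / 249.08 = 3.69%.
Labor force participation rate = 249.08 / 318.63 = 78.17%.

Unemployment rate ≈ 3.69%; labor force participation rate ≈ 78.17%.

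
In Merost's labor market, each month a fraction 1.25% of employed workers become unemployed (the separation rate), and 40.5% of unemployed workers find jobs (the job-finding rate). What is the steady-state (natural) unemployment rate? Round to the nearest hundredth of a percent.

At steady state the flows balance: s·E = f·U, so U/(E+U) = s/(s+f).
u* = 1.25 / (1.25 + 40.5) = 1.25 / 41.75 = 2.99%.

Steady-state unemployment rate ≈ 2.99%.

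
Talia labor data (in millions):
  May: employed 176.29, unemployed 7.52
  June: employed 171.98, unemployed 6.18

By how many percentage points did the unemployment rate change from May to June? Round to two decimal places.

The unemployment rate changed by −0.62 percentage points.

May: labor force = 176.29 + 7.52 = 183.81; u = 7.52/183.81 = 4.09%.
June: labor force = 171.98 + 6.18 = 178.16; u = 6.18/178.16 = 3.47%.
Change = 3.47% − 4.09% = −0.62 pp.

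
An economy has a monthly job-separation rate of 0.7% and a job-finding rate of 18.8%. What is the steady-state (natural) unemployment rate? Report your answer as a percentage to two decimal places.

Steady-state unemployment rate ≈ 3.59%.

At steady state the flows balance: s·E = f·U, so U/(E+U) = s/(s+f).
u* = 0.7 / (0.7 + 18.8) = 0.7 / 19.50 = 3.59%.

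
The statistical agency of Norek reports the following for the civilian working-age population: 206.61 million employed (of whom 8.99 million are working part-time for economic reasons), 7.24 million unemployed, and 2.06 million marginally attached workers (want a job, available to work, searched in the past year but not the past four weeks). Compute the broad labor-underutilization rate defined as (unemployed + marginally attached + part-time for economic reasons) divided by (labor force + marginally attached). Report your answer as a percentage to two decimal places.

Broad underutilization rate ≈ 8.47%.

Labor force = 206.61 + 7.24 = 213.85 million.
Numerator = 7.24 + 2.06 + 8.99 = 18.29 million.
Denominator = 213.85 + 2.06 = 215.91 million.
Broad rate = 18.29 / 215.91 = 8.47%.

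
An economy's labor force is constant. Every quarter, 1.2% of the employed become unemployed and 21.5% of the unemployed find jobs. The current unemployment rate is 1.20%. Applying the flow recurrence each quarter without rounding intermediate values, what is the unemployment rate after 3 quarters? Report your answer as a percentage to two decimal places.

With a fixed labor force, u_{t+1} = u_t + s·(1−u_t) − f·u_t = u_t·(1−s−f) + s.
Here 1−s−f = 0.773 and s = 0.012.
u_1 = 0.012000 × 0.773 + 0.012 = 0.021276.
u_2 = 0.021276 × 0.773 + 0.012 = 0.028446.
u_3 = 0.028446 × 0.773 + 0.012 = 0.033989.

Unemployment rate after three quarters ≈ 3.40%.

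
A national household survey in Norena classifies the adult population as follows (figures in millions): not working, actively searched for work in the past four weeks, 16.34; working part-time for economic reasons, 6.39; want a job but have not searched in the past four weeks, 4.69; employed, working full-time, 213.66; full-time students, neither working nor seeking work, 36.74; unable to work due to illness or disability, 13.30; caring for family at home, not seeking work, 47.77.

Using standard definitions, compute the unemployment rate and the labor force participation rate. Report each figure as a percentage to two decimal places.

Unemployment rate ≈ 6.91%; labor force participation rate ≈ 69.75%.

Employed = 6.39 + 213.66 = 220.05 million (anyone who worked, including part-time for economic reasons, counts as employed).
Unemployed = 16.34 million.
Labor force = 220.05 + 16.34 = 236.39 million.
Not in labor force = 4.69 + 36.74 + 13.30 + 47.77 = 102.50 million (those not working and not actively searching are outside the labor force — including those who want a job but have given up searching).
Civilian working-age population = 236.39 + 102.50 = 338.89 million.
Unemployment rate = 16.34 / 236.39 = 6.91%.
Labor force participation rate = 236.39 / 338.89 = 69.75%.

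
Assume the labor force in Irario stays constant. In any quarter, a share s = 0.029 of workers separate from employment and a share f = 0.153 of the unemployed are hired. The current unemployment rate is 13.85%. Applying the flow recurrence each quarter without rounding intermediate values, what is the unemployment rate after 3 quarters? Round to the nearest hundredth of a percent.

Unemployment rate after three quarters ≈ 14.79%.

With a fixed labor force, u_{t+1} = u_t + s·(1−u_t) − f·u_t = u_t·(1−s−f) + s.
Here 1−s−f = 0.818 and s = 0.029.
u_1 = 0.138500 × 0.818 + 0.029 = 0.142293.
u_2 = 0.142293 × 0.818 + 0.029 = 0.145396.
u_3 = 0.145396 × 0.818 + 0.029 = 0.147934.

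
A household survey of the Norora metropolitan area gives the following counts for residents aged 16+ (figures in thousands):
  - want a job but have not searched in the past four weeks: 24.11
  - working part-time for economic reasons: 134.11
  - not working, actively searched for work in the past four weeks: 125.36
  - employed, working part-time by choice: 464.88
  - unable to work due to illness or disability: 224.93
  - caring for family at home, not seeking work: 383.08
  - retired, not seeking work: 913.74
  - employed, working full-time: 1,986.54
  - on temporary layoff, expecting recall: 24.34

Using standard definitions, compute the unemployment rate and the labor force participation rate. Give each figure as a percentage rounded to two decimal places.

Employed = 134.11 + 464.88 + 1,986.54 = 2,585.53 thousand (anyone who worked, including part-time for economic reasons, counts as employed).
Unemployed = 125.36 + 24.34 = 149.70 thousand (jobless and actively searching, or on temporary layoff).
Labor force = 2,585.53 + 149.70 = 2,735.23 thousand.
Not in labor force = 24.11 + 224.93 + 383.08 + 913.74 = 1,545.86 thousand (those not working and not actively searching are outside the labor force — including those who want a job but have given up searching).
Civilian working-age population = 2,735.23 + 1,545.86 = 4,281.09 thousand.
Unemployment rate = 149.70 / 2,735.23 = 5.47%.
Labor force participation rate = 2,735.23 / 4,281.09 = 63.89%.

Unemployment rate ≈ 5.47%; labor force participation rate ≈ 63.89%.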